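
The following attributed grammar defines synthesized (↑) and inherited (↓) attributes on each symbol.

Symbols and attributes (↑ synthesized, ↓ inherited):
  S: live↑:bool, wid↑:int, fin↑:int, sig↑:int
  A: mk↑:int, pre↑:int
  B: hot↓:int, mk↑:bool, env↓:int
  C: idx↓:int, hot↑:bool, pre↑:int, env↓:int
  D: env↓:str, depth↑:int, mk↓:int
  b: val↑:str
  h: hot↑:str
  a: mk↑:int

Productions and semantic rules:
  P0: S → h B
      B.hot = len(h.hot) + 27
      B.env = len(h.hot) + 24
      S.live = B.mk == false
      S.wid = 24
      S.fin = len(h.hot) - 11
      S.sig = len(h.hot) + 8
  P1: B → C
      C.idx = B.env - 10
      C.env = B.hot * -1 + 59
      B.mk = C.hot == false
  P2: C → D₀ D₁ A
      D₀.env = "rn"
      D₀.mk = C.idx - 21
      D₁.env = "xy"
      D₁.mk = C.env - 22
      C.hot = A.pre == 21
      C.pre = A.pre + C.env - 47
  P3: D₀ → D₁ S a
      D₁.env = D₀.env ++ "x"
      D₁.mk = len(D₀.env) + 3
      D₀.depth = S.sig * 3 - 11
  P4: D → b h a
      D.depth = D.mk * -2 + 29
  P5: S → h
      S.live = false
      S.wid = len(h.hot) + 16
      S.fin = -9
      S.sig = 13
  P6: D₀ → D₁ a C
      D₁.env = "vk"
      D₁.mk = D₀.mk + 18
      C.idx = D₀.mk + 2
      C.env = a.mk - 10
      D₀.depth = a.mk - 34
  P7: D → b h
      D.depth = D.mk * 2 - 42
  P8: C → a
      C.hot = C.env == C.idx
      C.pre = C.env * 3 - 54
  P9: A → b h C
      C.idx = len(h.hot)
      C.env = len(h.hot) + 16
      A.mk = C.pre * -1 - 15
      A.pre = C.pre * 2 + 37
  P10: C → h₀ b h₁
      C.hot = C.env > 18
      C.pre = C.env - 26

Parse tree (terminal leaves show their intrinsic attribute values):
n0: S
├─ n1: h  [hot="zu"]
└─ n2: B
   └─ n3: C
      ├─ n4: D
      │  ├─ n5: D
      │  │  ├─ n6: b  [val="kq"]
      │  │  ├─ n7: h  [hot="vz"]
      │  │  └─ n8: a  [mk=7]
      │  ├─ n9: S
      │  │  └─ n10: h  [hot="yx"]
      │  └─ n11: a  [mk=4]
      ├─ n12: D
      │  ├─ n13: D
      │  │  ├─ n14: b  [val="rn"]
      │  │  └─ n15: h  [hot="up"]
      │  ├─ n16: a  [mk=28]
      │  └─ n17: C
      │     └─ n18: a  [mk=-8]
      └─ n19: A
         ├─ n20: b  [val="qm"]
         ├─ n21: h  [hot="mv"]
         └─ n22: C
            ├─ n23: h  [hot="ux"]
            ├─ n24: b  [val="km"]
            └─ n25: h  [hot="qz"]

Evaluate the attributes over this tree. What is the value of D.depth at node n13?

1. n1.hot = "zu"  [terminal]
2. n2.hot = 29  [len(h.hot) + 27]
3. n2.env = 26  [len(h.hot) + 24]
4. n3.idx = 16  [B.env - 10]
5. n3.env = 30  [B.hot * -1 + 59]
6. n4.env = "rn"  ["rn"]
7. n4.mk = -5  [C.idx - 21]
8. n5.env = "rnx"  [D₀.env ++ "x"]
9. n5.mk = 5  [len(D₀.env) + 3]
10. n6.val = "kq"  [terminal]
11. n7.hot = "vz"  [terminal]
12. n8.mk = 7  [terminal]
13. n5.depth = 19  [D.mk * -2 + 29]
14. n10.hot = "yx"  [terminal]
15. n9.live = false  [false]
16. n9.wid = 18  [len(h.hot) + 16]
17. n9.fin = -9  [-9]
18. n9.sig = 13  [13]
19. n11.mk = 4  [terminal]
20. n4.depth = 28  [S.sig * 3 - 11]
21. n12.env = "xy"  ["xy"]
22. n12.mk = 8  [C.env - 22]
23. n13.env = "vk"  ["vk"]
24. n13.mk = 26  [D₀.mk + 18]
25. n14.val = "rn"  [terminal]
26. n15.hot = "up"  [terminal]
27. n13.depth = 10  [D.mk * 2 - 42]
28. n16.mk = 28  [terminal]
29. n17.idx = 10  [D₀.mk + 2]
30. n17.env = 18  [a.mk - 10]
31. n18.mk = -8  [terminal]
32. n17.hot = false  [C.env == C.idx]
33. n17.pre = 0  [C.env * 3 - 54]
34. n12.depth = -6  [a.mk - 34]
35. n20.val = "qm"  [terminal]
36. n21.hot = "mv"  [terminal]
37. n22.idx = 2  [len(h.hot)]
38. n22.env = 18  [len(h.hot) + 16]
39. n23.hot = "ux"  [terminal]
40. n24.val = "km"  [terminal]
41. n25.hot = "qz"  [terminal]
42. n22.hot = false  [C.env > 18]
43. n22.pre = -8  [C.env - 26]
44. n19.mk = -7  [C.pre * -1 - 15]
45. n19.pre = 21  [C.pre * 2 + 37]
46. n3.hot = true  [A.pre == 21]
47. n3.pre = 4  [A.pre + C.env - 47]
48. n2.mk = false  [C.hot == false]
49. n0.live = true  [B.mk == false]
50. n0.wid = 24  [24]
51. n0.fin = -9  [len(h.hot) - 11]
52. n0.sig = 10  [len(h.hot) + 8]

10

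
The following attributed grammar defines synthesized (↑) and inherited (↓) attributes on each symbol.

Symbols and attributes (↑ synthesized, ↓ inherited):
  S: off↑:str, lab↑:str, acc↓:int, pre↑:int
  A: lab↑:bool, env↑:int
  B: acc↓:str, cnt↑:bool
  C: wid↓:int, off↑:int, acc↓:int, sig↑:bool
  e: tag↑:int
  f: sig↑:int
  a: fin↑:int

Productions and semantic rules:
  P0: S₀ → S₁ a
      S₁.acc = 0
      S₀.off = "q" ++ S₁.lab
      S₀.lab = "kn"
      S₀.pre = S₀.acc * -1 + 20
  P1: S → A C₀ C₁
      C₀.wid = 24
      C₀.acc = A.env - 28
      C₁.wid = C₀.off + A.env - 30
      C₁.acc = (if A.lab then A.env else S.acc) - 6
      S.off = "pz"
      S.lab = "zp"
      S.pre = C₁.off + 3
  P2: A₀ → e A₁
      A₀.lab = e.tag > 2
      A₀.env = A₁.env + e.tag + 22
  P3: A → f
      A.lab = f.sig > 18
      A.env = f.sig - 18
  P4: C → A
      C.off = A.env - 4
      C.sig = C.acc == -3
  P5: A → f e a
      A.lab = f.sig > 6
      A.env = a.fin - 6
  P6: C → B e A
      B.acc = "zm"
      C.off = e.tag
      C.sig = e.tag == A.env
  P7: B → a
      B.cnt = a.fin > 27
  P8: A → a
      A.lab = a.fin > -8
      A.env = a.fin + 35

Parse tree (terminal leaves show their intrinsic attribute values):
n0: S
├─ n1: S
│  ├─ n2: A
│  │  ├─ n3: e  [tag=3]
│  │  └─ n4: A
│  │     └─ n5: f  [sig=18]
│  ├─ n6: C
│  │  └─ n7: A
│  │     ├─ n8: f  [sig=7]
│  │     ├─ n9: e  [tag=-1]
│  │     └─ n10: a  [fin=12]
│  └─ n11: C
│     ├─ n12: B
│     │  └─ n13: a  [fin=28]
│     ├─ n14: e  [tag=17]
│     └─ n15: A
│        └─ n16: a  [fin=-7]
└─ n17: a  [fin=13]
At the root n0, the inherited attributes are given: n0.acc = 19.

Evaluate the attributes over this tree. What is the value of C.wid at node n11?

-3

1. n0.acc = 19  [given at root]
2. n1.acc = 0  [0]
3. n3.tag = 3  [terminal]
4. n5.sig = 18  [terminal]
5. n4.lab = false  [f.sig > 18]
6. n4.env = 0  [f.sig - 18]
7. n2.lab = true  [e.tag > 2]
8. n2.env = 25  [A₁.env + e.tag + 22]
9. n6.wid = 24  [24]
10. n6.acc = -3  [A.env - 28]
11. n8.sig = 7  [terminal]
12. n9.tag = -1  [terminal]
13. n10.fin = 12  [terminal]
14. n7.lab = true  [f.sig > 6]
15. n7.env = 6  [a.fin - 6]
16. n6.off = 2  [A.env - 4]
17. n6.sig = true  [C.acc == -3]
18. n11.wid = -3  [C₀.off + A.env - 30]
19. n11.acc = 19  [(if A.lab then A.env else S.acc) - 6]
20. n12.acc = "zm"  ["zm"]
21. n13.fin = 28  [terminal]
22. n12.cnt = true  [a.fin > 27]
23. n14.tag = 17  [terminal]
24. n16.fin = -7  [terminal]
25. n15.lab = true  [a.fin > -8]
26. n15.env = 28  [a.fin + 35]
27. n11.off = 17  [e.tag]
28. n11.sig = false  [e.tag == A.env]
29. n1.off = "pz"  ["pz"]
30. n1.lab = "zp"  ["zp"]
31. n1.pre = 20  [C₁.off + 3]
32. n17.fin = 13  [terminal]
33. n0.off = "qzp"  ["q" ++ S₁.lab]
34. n0.lab = "kn"  ["kn"]
35. n0.pre = 1  [S₀.acc * -1 + 20]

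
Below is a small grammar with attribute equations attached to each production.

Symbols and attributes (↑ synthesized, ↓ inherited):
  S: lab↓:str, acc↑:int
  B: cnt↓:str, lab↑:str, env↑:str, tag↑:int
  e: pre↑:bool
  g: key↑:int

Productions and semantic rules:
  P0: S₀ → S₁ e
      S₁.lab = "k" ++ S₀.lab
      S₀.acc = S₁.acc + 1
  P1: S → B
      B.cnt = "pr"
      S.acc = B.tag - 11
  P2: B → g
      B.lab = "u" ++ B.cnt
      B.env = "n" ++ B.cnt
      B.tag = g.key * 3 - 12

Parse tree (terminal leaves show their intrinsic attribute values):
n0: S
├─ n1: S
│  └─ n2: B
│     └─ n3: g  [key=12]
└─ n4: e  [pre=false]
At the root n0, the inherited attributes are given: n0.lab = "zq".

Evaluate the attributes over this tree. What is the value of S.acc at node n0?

14

1. n0.lab = "zq"  [given at root]
2. n1.lab = "kzq"  ["k" ++ S₀.lab]
3. n2.cnt = "pr"  ["pr"]
4. n3.key = 12  [terminal]
5. n2.lab = "upr"  ["u" ++ B.cnt]
6. n2.env = "npr"  ["n" ++ B.cnt]
7. n2.tag = 24  [g.key * 3 - 12]
8. n1.acc = 13  [B.tag - 11]
9. n4.pre = false  [terminal]
10. n0.acc = 14  [S₁.acc + 1]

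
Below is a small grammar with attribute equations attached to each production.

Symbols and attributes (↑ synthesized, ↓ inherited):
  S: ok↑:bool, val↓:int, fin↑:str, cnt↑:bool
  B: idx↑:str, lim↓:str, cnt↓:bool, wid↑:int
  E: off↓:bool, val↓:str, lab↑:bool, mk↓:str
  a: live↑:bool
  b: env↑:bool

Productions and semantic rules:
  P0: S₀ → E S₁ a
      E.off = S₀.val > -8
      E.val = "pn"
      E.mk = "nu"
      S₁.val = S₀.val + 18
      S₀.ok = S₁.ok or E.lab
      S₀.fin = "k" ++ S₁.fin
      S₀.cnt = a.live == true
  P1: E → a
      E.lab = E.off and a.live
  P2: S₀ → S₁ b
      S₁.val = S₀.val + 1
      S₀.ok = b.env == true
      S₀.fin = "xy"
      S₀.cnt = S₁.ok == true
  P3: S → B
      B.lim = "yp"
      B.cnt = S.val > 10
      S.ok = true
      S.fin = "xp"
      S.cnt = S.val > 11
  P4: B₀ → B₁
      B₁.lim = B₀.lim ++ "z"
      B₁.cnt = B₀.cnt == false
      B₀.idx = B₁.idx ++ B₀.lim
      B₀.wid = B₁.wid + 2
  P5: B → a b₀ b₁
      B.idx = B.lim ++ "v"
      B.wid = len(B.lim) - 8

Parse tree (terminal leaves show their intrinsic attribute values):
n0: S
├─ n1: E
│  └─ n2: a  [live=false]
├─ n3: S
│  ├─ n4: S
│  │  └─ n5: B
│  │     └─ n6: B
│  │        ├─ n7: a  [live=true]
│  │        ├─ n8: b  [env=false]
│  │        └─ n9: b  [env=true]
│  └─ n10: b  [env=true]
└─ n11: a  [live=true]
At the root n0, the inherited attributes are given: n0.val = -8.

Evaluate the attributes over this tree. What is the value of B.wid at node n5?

1. n0.val = -8  [given at root]
2. n1.off = false  [S₀.val > -8]
3. n1.val = "pn"  ["pn"]
4. n1.mk = "nu"  ["nu"]
5. n2.live = false  [terminal]
6. n1.lab = false  [E.off and a.live]
7. n3.val = 10  [S₀.val + 18]
8. n4.val = 11  [S₀.val + 1]
9. n5.lim = "yp"  ["yp"]
10. n5.cnt = true  [S.val > 10]
11. n6.lim = "ypz"  [B₀.lim ++ "z"]
12. n6.cnt = false  [B₀.cnt == false]
13. n7.live = true  [terminal]
14. n8.env = false  [terminal]
15. n9.env = true  [terminal]
16. n6.idx = "ypzv"  [B.lim ++ "v"]
17. n6.wid = -5  [len(B.lim) - 8]
18. n5.idx = "ypzvyp"  [B₁.idx ++ B₀.lim]
19. n5.wid = -3  [B₁.wid + 2]
20. n4.ok = true  [true]
21. n4.fin = "xp"  ["xp"]
22. n4.cnt = false  [S.val > 11]
23. n10.env = true  [terminal]
24. n3.ok = true  [b.env == true]
25. n3.fin = "xy"  ["xy"]
26. n3.cnt = true  [S₁.ok == true]
27. n11.live = true  [terminal]
28. n0.ok = true  [S₁.ok or E.lab]
29. n0.fin = "kxy"  ["k" ++ S₁.fin]
30. n0.cnt = true  [a.live == true]

-3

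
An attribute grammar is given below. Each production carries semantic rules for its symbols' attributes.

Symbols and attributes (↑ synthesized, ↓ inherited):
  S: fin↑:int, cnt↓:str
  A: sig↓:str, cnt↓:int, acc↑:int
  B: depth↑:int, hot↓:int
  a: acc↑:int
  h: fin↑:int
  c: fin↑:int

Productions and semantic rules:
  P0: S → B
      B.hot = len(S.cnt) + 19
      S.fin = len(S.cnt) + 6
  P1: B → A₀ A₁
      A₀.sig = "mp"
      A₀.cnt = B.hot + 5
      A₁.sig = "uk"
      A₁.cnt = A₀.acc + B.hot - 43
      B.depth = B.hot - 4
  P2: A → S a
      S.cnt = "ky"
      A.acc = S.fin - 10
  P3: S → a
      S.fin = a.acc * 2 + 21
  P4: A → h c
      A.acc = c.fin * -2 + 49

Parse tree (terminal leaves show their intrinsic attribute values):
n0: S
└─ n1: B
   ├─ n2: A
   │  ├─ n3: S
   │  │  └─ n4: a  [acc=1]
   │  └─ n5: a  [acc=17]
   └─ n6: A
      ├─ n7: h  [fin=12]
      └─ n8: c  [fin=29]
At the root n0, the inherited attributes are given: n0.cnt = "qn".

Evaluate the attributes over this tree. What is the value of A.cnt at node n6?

-9

1. n0.cnt = "qn"  [given at root]
2. n1.hot = 21  [len(S.cnt) + 19]
3. n2.sig = "mp"  ["mp"]
4. n2.cnt = 26  [B.hot + 5]
5. n3.cnt = "ky"  ["ky"]
6. n4.acc = 1  [terminal]
7. n3.fin = 23  [a.acc * 2 + 21]
8. n5.acc = 17  [terminal]
9. n2.acc = 13  [S.fin - 10]
10. n6.sig = "uk"  ["uk"]
11. n6.cnt = -9  [A₀.acc + B.hot - 43]
12. n7.fin = 12  [terminal]
13. n8.fin = 29  [terminal]
14. n6.acc = -9  [c.fin * -2 + 49]
15. n1.depth = 17  [B.hot - 4]
16. n0.fin = 8  [len(S.cnt) + 6]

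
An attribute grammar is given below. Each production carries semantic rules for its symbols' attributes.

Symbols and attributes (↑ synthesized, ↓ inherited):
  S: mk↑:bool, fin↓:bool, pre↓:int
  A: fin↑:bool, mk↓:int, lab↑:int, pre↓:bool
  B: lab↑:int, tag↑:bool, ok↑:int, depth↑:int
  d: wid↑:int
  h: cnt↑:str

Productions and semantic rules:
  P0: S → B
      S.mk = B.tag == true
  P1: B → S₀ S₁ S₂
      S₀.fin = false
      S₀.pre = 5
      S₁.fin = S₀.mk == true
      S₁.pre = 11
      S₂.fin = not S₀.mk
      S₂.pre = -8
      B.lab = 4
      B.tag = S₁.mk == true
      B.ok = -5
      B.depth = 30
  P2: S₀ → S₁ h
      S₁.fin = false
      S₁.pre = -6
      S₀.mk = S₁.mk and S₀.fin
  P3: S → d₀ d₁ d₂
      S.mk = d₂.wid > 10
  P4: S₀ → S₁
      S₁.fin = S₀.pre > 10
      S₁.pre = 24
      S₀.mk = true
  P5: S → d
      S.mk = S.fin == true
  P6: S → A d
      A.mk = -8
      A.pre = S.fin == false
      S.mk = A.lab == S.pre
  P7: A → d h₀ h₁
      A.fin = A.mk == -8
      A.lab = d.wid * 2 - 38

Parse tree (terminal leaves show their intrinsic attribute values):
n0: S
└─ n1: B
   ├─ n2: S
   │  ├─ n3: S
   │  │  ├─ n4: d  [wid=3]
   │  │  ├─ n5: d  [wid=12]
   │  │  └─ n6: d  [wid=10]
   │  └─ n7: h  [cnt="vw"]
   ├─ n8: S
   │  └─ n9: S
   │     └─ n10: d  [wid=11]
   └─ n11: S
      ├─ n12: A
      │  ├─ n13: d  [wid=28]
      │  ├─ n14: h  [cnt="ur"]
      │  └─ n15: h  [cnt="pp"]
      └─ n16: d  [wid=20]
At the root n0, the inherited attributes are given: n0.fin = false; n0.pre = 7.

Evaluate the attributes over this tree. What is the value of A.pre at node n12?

false

1. n0.fin = false  [given at root]
2. n0.pre = 7  [given at root]
3. n2.fin = false  [false]
4. n2.pre = 5  [5]
5. n3.fin = false  [false]
6. n3.pre = -6  [-6]
7. n4.wid = 3  [terminal]
8. n5.wid = 12  [terminal]
9. n6.wid = 10  [terminal]
10. n3.mk = false  [d₂.wid > 10]
11. n7.cnt = "vw"  [terminal]
12. n2.mk = false  [S₁.mk and S₀.fin]
13. n8.fin = false  [S₀.mk == true]
14. n8.pre = 11  [11]
15. n9.fin = true  [S₀.pre > 10]
16. n9.pre = 24  [24]
17. n10.wid = 11  [terminal]
18. n9.mk = true  [S.fin == true]
19. n8.mk = true  [true]
20. n11.fin = true  [not S₀.mk]
21. n11.pre = -8  [-8]
22. n12.mk = -8  [-8]
23. n12.pre = false  [S.fin == false]
24. n13.wid = 28  [terminal]
25. n14.cnt = "ur"  [terminal]
26. n15.cnt = "pp"  [terminal]
27. n12.fin = true  [A.mk == -8]
28. n12.lab = 18  [d.wid * 2 - 38]
29. n16.wid = 20  [terminal]
30. n11.mk = false  [A.lab == S.pre]
31. n1.lab = 4  [4]
32. n1.tag = true  [S₁.mk == true]
33. n1.ok = -5  [-5]
34. n1.depth = 30  [30]
35. n0.mk = true  [B.tag == true]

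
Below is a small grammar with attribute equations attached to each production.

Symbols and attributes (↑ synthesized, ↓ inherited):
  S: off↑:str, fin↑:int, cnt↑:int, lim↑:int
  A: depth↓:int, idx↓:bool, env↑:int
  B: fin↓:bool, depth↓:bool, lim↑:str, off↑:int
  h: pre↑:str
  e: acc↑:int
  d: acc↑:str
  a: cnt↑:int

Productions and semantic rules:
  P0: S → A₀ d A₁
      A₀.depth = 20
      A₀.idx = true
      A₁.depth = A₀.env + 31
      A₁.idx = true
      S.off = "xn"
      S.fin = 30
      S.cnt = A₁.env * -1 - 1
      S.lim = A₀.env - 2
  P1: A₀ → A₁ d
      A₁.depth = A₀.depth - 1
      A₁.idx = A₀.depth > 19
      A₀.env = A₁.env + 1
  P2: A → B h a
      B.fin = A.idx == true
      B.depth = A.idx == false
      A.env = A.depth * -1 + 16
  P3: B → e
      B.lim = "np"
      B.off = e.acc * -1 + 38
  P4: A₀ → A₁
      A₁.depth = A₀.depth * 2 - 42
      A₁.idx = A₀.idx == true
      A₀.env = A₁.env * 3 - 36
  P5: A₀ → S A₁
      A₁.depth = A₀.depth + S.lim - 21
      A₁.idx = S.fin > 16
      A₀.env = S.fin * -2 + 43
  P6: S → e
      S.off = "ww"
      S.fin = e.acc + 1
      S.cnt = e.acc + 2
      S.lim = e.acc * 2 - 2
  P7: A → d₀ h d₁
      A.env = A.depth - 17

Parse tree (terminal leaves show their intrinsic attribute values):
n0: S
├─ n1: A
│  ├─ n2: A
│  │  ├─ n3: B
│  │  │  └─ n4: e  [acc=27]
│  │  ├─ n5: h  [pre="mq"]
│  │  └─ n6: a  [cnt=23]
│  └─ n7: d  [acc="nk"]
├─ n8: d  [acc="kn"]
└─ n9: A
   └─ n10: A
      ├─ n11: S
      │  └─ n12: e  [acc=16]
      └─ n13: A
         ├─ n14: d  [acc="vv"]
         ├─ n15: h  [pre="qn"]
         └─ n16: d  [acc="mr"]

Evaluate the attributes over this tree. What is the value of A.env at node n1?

1. n1.depth = 20  [20]
2. n1.idx = true  [true]
3. n2.depth = 19  [A₀.depth - 1]
4. n2.idx = true  [A₀.depth > 19]
5. n3.fin = true  [A.idx == true]
6. n3.depth = false  [A.idx == false]
7. n4.acc = 27  [terminal]
8. n3.lim = "np"  ["np"]
9. n3.off = 11  [e.acc * -1 + 38]
10. n5.pre = "mq"  [terminal]
11. n6.cnt = 23  [terminal]
12. n2.env = -3  [A.depth * -1 + 16]
13. n7.acc = "nk"  [terminal]
14. n1.env = -2  [A₁.env + 1]
15. n8.acc = "kn"  [terminal]
16. n9.depth = 29  [A₀.env + 31]
17. n9.idx = true  [true]
18. n10.depth = 16  [A₀.depth * 2 - 42]
19. n10.idx = true  [A₀.idx == true]
20. n12.acc = 16  [terminal]
21. n11.off = "ww"  ["ww"]
22. n11.fin = 17  [e.acc + 1]
23. n11.cnt = 18  [e.acc + 2]
24. n11.lim = 30  [e.acc * 2 - 2]
25. n13.depth = 25  [A₀.depth + S.lim - 21]
26. n13.idx = true  [S.fin > 16]
27. n14.acc = "vv"  [terminal]
28. n15.pre = "qn"  [terminal]
29. n16.acc = "mr"  [terminal]
30. n13.env = 8  [A.depth - 17]
31. n10.env = 9  [S.fin * -2 + 43]
32. n9.env = -9  [A₁.env * 3 - 36]
33. n0.off = "xn"  ["xn"]
34. n0.fin = 30  [30]
35. n0.cnt = 8  [A₁.env * -1 - 1]
36. n0.lim = -4  [A₀.env - 2]

-2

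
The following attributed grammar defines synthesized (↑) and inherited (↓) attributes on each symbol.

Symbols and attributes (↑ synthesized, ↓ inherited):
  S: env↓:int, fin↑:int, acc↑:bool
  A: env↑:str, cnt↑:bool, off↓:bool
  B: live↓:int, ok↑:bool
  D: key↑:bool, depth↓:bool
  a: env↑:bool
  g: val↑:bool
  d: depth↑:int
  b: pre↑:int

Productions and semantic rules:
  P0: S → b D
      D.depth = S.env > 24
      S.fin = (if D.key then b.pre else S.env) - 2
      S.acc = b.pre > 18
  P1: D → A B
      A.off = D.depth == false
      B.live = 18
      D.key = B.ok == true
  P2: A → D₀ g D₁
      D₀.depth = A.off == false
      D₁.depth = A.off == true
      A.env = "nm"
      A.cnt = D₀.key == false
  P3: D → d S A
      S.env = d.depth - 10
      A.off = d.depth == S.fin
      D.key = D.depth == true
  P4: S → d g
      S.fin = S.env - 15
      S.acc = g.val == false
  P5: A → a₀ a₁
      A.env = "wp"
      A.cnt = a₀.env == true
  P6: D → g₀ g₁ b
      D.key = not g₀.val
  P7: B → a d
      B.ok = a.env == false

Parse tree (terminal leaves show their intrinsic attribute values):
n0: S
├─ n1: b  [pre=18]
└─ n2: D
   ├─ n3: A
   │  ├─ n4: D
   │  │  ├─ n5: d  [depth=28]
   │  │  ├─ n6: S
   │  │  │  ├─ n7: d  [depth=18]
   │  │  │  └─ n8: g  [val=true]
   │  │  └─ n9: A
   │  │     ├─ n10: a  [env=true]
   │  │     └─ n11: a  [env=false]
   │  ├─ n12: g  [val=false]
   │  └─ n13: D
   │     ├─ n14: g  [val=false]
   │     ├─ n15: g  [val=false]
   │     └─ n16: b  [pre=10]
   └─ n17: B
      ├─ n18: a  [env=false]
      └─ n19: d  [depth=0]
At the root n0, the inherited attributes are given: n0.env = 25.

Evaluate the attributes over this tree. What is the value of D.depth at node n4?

true

1. n0.env = 25  [given at root]
2. n1.pre = 18  [terminal]
3. n2.depth = true  [S.env > 24]
4. n3.off = false  [D.depth == false]
5. n4.depth = true  [A.off == false]
6. n5.depth = 28  [terminal]
7. n6.env = 18  [d.depth - 10]
8. n7.depth = 18  [terminal]
9. n8.val = true  [terminal]
10. n6.fin = 3  [S.env - 15]
11. n6.acc = false  [g.val == false]
12. n9.off = false  [d.depth == S.fin]
13. n10.env = true  [terminal]
14. n11.env = false  [terminal]
15. n9.env = "wp"  ["wp"]
16. n9.cnt = true  [a₀.env == true]
17. n4.key = true  [D.depth == true]
18. n12.val = false  [terminal]
19. n13.depth = false  [A.off == true]
20. n14.val = false  [terminal]
21. n15.val = false  [terminal]
22. n16.pre = 10  [terminal]
23. n13.key = true  [not g₀.val]
24. n3.env = "nm"  ["nm"]
25. n3.cnt = false  [D₀.key == false]
26. n17.live = 18  [18]
27. n18.env = false  [terminal]
28. n19.depth = 0  [terminal]
29. n17.ok = true  [a.env == false]
30. n2.key = true  [B.ok == true]
31. n0.fin = 16  [(if D.key then b.pre else S.env) - 2]
32. n0.acc = false  [b.pre > 18]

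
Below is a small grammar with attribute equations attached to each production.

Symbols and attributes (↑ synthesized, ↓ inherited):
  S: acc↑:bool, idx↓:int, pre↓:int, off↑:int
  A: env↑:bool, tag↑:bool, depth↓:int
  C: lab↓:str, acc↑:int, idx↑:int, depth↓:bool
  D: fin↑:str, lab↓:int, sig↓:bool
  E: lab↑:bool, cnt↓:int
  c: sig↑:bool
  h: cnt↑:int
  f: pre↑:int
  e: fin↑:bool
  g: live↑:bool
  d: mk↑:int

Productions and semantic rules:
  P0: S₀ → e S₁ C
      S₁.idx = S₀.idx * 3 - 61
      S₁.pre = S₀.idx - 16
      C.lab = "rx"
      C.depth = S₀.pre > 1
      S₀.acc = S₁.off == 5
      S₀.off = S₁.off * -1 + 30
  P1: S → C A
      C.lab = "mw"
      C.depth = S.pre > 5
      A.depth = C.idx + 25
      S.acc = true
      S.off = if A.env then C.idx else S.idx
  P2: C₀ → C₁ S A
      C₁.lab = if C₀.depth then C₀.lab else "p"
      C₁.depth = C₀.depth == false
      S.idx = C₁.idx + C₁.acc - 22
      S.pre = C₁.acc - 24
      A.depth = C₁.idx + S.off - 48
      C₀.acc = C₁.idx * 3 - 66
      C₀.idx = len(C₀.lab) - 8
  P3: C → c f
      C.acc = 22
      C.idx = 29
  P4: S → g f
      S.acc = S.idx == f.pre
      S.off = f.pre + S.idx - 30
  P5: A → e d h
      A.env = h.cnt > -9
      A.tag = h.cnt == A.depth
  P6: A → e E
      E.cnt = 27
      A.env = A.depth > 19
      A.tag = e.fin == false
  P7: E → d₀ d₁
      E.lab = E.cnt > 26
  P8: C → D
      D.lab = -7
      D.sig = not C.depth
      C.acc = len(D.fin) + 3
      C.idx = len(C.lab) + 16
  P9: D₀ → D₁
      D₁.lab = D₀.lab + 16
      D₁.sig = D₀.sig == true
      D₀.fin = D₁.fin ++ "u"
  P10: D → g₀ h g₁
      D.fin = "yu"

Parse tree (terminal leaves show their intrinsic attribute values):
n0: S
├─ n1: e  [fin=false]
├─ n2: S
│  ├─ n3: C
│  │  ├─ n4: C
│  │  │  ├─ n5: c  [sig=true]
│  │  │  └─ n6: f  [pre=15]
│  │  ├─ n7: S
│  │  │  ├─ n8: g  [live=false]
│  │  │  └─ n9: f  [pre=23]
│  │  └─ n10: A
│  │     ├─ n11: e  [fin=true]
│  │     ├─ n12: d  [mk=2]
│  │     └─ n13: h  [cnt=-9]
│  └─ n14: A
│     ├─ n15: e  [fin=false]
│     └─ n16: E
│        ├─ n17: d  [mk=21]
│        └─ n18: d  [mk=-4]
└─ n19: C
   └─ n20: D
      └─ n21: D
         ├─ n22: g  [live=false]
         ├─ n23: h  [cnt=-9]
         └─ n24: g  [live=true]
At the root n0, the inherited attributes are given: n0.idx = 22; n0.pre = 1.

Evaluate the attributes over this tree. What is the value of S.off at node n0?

25

1. n0.idx = 22  [given at root]
2. n0.pre = 1  [given at root]
3. n1.fin = false  [terminal]
4. n2.idx = 5  [S₀.idx * 3 - 61]
5. n2.pre = 6  [S₀.idx - 16]
6. n3.lab = "mw"  ["mw"]
7. n3.depth = true  [S.pre > 5]
8. n4.lab = "mw"  [if C₀.depth then C₀.lab else "p"]
9. n4.depth = false  [C₀.depth == false]
10. n5.sig = true  [terminal]
11. n6.pre = 15  [terminal]
12. n4.acc = 22  [22]
13. n4.idx = 29  [29]
14. n7.idx = 29  [C₁.idx + C₁.acc - 22]
15. n7.pre = -2  [C₁.acc - 24]
16. n8.live = false  [terminal]
17. n9.pre = 23  [terminal]
18. n7.acc = false  [S.idx == f.pre]
19. n7.off = 22  [f.pre + S.idx - 30]
20. n10.depth = 3  [C₁.idx + S.off - 48]
21. n11.fin = true  [terminal]
22. n12.mk = 2  [terminal]
23. n13.cnt = -9  [terminal]
24. n10.env = false  [h.cnt > -9]
25. n10.tag = false  [h.cnt == A.depth]
26. n3.acc = 21  [C₁.idx * 3 - 66]
27. n3.idx = -6  [len(C₀.lab) - 8]
28. n14.depth = 19  [C.idx + 25]
29. n15.fin = false  [terminal]
30. n16.cnt = 27  [27]
31. n17.mk = 21  [terminal]
32. n18.mk = -4  [terminal]
33. n16.lab = true  [E.cnt > 26]
34. n14.env = false  [A.depth > 19]
35. n14.tag = true  [e.fin == false]
36. n2.acc = true  [true]
37. n2.off = 5  [if A.env then C.idx else S.idx]
38. n19.lab = "rx"  ["rx"]
39. n19.depth = false  [S₀.pre > 1]
40. n20.lab = -7  [-7]
41. n20.sig = true  [not C.depth]
42. n21.lab = 9  [D₀.lab + 16]
43. n21.sig = true  [D₀.sig == true]
44. n22.live = false  [terminal]
45. n23.cnt = -9  [terminal]
46. n24.live = true  [terminal]
47. n21.fin = "yu"  ["yu"]
48. n20.fin = "yuu"  [D₁.fin ++ "u"]
49. n19.acc = 6  [len(D.fin) + 3]
50. n19.idx = 18  [len(C.lab) + 16]
51. n0.acc = true  [S₁.off == 5]
52. n0.off = 25  [S₁.off * -1 + 30]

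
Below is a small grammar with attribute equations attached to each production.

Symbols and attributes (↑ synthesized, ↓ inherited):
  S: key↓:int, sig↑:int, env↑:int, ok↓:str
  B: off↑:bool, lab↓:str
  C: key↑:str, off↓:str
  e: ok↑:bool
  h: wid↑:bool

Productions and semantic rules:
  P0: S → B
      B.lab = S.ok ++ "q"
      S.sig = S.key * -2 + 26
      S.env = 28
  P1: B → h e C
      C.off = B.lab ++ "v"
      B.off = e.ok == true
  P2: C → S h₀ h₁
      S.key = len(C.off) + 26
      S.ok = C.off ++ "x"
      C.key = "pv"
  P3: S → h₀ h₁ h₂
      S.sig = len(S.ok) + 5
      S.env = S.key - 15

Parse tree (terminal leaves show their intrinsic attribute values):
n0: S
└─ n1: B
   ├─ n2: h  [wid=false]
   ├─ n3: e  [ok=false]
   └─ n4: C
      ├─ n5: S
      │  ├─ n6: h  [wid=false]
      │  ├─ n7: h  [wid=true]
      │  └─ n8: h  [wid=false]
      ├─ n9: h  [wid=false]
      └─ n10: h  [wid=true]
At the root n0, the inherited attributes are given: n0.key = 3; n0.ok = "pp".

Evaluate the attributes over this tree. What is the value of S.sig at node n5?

10

1. n0.key = 3  [given at root]
2. n0.ok = "pp"  [given at root]
3. n1.lab = "ppq"  [S.ok ++ "q"]
4. n2.wid = false  [terminal]
5. n3.ok = false  [terminal]
6. n4.off = "ppqv"  [B.lab ++ "v"]
7. n5.key = 30  [len(C.off) + 26]
8. n5.ok = "ppqvx"  [C.off ++ "x"]
9. n6.wid = false  [terminal]
10. n7.wid = true  [terminal]
11. n8.wid = false  [terminal]
12. n5.sig = 10  [len(S.ok) + 5]
13. n5.env = 15  [S.key - 15]
14. n9.wid = false  [terminal]
15. n10.wid = true  [terminal]
16. n4.key = "pv"  ["pv"]
17. n1.off = false  [e.ok == true]
18. n0.sig = 20  [S.key * -2 + 26]
19. n0.env = 28  [28]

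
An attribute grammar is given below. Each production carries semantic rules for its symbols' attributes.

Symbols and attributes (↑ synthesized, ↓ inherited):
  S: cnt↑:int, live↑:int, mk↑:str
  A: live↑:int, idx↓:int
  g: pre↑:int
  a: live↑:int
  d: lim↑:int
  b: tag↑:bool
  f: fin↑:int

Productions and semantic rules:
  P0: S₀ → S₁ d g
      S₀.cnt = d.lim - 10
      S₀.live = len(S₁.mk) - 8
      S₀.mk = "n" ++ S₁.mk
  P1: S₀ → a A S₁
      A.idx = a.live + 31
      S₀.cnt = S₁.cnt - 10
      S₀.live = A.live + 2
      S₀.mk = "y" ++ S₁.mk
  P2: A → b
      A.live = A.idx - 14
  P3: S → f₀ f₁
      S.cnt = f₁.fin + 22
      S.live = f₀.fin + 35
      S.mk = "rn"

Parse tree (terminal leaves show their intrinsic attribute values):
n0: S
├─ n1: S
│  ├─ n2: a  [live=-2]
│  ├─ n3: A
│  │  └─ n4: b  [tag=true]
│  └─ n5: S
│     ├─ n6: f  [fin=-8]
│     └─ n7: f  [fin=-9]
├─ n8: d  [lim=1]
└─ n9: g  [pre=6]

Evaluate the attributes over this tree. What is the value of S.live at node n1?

17

1. n2.live = -2  [terminal]
2. n3.idx = 29  [a.live + 31]
3. n4.tag = true  [terminal]
4. n3.live = 15  [A.idx - 14]
5. n6.fin = -8  [terminal]
6. n7.fin = -9  [terminal]
7. n5.cnt = 13  [f₁.fin + 22]
8. n5.live = 27  [f₀.fin + 35]
9. n5.mk = "rn"  ["rn"]
10. n1.cnt = 3  [S₁.cnt - 10]
11. n1.live = 17  [A.live + 2]
12. n1.mk = "yrn"  ["y" ++ S₁.mk]
13. n8.lim = 1  [terminal]
14. n9.pre = 6  [terminal]
15. n0.cnt = -9  [d.lim - 10]
16. n0.live = -5  [len(S₁.mk) - 8]
17. n0.mk = "nyrn"  ["n" ++ S₁.mk]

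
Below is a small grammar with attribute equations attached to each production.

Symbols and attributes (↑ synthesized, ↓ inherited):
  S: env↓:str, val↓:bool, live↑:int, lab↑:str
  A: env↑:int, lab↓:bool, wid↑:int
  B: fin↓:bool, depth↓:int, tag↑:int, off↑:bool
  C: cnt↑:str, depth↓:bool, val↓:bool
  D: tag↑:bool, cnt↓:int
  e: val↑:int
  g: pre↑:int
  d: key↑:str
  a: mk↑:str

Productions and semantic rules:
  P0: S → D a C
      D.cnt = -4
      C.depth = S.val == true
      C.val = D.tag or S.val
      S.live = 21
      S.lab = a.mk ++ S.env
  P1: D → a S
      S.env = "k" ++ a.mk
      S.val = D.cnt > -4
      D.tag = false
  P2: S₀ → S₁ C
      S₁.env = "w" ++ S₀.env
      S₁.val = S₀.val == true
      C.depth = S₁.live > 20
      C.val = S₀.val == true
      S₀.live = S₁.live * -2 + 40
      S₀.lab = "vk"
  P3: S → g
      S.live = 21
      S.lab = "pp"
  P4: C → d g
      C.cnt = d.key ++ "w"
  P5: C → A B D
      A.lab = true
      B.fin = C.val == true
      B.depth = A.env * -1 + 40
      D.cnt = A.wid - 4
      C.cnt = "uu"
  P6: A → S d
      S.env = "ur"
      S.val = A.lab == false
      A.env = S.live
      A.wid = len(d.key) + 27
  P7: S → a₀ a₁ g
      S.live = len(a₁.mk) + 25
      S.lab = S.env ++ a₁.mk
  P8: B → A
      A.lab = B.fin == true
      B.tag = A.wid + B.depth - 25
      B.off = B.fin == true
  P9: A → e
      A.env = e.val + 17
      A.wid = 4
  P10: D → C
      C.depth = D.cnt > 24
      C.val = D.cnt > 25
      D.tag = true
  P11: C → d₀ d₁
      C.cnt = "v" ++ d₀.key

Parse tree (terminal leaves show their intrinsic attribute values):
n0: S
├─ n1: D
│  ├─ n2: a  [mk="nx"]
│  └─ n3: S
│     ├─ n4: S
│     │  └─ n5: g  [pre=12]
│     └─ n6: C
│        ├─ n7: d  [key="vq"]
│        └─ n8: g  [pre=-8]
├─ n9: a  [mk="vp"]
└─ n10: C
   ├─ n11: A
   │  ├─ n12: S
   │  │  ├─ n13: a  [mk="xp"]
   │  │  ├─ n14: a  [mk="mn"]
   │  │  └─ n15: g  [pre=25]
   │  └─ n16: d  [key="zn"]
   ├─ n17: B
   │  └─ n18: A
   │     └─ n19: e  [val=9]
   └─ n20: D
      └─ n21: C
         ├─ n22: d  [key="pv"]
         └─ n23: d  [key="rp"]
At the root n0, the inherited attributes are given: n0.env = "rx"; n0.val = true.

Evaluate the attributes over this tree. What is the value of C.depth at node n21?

true

1. n0.env = "rx"  [given at root]
2. n0.val = true  [given at root]
3. n1.cnt = -4  [-4]
4. n2.mk = "nx"  [terminal]
5. n3.env = "knx"  ["k" ++ a.mk]
6. n3.val = false  [D.cnt > -4]
7. n4.env = "wknx"  ["w" ++ S₀.env]
8. n4.val = false  [S₀.val == true]
9. n5.pre = 12  [terminal]
10. n4.live = 21  [21]
11. n4.lab = "pp"  ["pp"]
12. n6.depth = true  [S₁.live > 20]
13. n6.val = false  [S₀.val == true]
14. n7.key = "vq"  [terminal]
15. n8.pre = -8  [terminal]
16. n6.cnt = "vqw"  [d.key ++ "w"]
17. n3.live = -2  [S₁.live * -2 + 40]
18. n3.lab = "vk"  ["vk"]
19. n1.tag = false  [false]
20. n9.mk = "vp"  [terminal]
21. n10.depth = true  [S.val == true]
22. n10.val = true  [D.tag or S.val]
23. n11.lab = true  [true]
24. n12.env = "ur"  ["ur"]
25. n12.val = false  [A.lab == false]
26. n13.mk = "xp"  [terminal]
27. n14.mk = "mn"  [terminal]
28. n15.pre = 25  [terminal]
29. n12.live = 27  [len(a₁.mk) + 25]
30. n12.lab = "urmn"  [S.env ++ a₁.mk]
31. n16.key = "zn"  [terminal]
32. n11.env = 27  [S.live]
33. n11.wid = 29  [len(d.key) + 27]
34. n17.fin = true  [C.val == true]
35. n17.depth = 13  [A.env * -1 + 40]
36. n18.lab = true  [B.fin == true]
37. n19.val = 9  [terminal]
38. n18.env = 26  [e.val + 17]
39. n18.wid = 4  [4]
40. n17.tag = -8  [A.wid + B.depth - 25]
41. n17.off = true  [B.fin == true]
42. n20.cnt = 25  [A.wid - 4]
43. n21.depth = true  [D.cnt > 24]
44. n21.val = false  [D.cnt > 25]
45. n22.key = "pv"  [terminal]
46. n23.key = "rp"  [terminal]
47. n21.cnt = "vpv"  ["v" ++ d₀.key]
48. n20.tag = true  [true]
49. n10.cnt = "uu"  ["uu"]
50. n0.live = 21  [21]
51. n0.lab = "vprx"  [a.mk ++ S.env]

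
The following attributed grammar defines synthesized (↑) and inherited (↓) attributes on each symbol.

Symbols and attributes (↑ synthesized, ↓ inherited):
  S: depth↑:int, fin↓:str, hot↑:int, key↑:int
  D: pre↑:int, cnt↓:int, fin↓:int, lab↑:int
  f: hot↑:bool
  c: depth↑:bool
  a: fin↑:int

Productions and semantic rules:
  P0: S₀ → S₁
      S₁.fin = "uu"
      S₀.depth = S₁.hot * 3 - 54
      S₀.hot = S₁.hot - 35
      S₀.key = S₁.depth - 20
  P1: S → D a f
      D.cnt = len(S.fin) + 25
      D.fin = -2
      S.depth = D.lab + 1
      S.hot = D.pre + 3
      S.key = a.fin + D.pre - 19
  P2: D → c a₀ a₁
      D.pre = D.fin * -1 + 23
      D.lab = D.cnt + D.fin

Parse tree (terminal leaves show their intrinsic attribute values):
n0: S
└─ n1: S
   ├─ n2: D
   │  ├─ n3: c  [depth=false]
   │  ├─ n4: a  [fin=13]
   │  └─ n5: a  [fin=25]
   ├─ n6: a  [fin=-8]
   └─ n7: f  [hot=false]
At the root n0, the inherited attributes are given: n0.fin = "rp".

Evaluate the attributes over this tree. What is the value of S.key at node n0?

1. n0.fin = "rp"  [given at root]
2. n1.fin = "uu"  ["uu"]
3. n2.cnt = 27  [len(S.fin) + 25]
4. n2.fin = -2  [-2]
5. n3.depth = false  [terminal]
6. n4.fin = 13  [terminal]
7. n5.fin = 25  [terminal]
8. n2.pre = 25  [D.fin * -1 + 23]
9. n2.lab = 25  [D.cnt + D.fin]
10. n6.fin = -8  [terminal]
11. n7.hot = false  [terminal]
12. n1.depth = 26  [D.lab + 1]
13. n1.hot = 28  [D.pre + 3]
14. n1.key = -2  [a.fin + D.pre - 19]
15. n0.depth = 30  [S₁.hot * 3 - 54]
16. n0.hot = -7  [S₁.hot - 35]
17. n0.key = 6  [S₁.depth - 20]

6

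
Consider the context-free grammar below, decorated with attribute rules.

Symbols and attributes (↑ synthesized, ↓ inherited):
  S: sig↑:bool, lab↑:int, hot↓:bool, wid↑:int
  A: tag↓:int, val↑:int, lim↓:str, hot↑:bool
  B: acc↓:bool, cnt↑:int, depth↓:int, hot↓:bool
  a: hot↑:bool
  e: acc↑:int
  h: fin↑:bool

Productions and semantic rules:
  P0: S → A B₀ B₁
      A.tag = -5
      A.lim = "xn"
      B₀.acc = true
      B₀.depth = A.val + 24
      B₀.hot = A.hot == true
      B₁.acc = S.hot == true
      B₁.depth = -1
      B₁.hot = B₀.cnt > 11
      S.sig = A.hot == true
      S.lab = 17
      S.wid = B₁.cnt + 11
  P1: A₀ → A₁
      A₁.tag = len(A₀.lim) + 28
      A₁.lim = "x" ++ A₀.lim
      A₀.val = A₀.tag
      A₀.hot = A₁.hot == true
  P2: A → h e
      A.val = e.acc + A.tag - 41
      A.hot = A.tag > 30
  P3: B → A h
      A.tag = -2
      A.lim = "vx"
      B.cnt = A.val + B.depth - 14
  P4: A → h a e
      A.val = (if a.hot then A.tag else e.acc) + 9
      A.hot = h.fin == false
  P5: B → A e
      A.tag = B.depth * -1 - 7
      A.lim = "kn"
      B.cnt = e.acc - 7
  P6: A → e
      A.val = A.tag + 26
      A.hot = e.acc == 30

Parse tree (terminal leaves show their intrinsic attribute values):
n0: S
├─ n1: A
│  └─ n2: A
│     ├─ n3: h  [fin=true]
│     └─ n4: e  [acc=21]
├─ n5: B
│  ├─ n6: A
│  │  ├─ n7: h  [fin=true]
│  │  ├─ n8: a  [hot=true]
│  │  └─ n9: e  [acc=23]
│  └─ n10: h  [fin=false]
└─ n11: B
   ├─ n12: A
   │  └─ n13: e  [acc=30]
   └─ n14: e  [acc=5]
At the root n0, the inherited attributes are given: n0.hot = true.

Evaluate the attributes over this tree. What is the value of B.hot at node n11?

true

1. n0.hot = true  [given at root]
2. n1.tag = -5  [-5]
3. n1.lim = "xn"  ["xn"]
4. n2.tag = 30  [len(A₀.lim) + 28]
5. n2.lim = "xxn"  ["x" ++ A₀.lim]
6. n3.fin = true  [terminal]
7. n4.acc = 21  [terminal]
8. n2.val = 10  [e.acc + A.tag - 41]
9. n2.hot = false  [A.tag > 30]
10. n1.val = -5  [A₀.tag]
11. n1.hot = false  [A₁.hot == true]
12. n5.acc = true  [true]
13. n5.depth = 19  [A.val + 24]
14. n5.hot = false  [A.hot == true]
15. n6.tag = -2  [-2]
16. n6.lim = "vx"  ["vx"]
17. n7.fin = true  [terminal]
18. n8.hot = true  [terminal]
19. n9.acc = 23  [terminal]
20. n6.val = 7  [(if a.hot then A.tag else e.acc) + 9]
21. n6.hot = false  [h.fin == false]
22. n10.fin = false  [terminal]
23. n5.cnt = 12  [A.val + B.depth - 14]
24. n11.acc = true  [S.hot == true]
25. n11.depth = -1  [-1]
26. n11.hot = true  [B₀.cnt > 11]
27. n12.tag = -6  [B.depth * -1 - 7]
28. n12.lim = "kn"  ["kn"]
29. n13.acc = 30  [terminal]
30. n12.val = 20  [A.tag + 26]
31. n12.hot = true  [e.acc == 30]
32. n14.acc = 5  [terminal]
33. n11.cnt = -2  [e.acc - 7]
34. n0.sig = false  [A.hot == true]
35. n0.lab = 17  [17]
36. n0.wid = 9  [B₁.cnt + 11]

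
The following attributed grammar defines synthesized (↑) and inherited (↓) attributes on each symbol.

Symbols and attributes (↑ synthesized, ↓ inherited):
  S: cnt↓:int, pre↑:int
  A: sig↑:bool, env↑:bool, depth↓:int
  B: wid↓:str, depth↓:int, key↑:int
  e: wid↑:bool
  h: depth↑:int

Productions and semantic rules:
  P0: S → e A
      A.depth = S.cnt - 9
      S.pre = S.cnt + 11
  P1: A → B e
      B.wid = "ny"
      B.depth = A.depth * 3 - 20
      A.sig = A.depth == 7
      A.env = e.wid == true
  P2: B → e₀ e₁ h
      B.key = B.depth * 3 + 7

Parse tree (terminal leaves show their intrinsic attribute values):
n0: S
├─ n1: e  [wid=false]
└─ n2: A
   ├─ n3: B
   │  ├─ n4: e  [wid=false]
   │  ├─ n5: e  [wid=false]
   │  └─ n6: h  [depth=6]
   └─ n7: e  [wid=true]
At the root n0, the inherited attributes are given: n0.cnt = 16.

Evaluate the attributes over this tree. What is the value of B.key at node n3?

1. n0.cnt = 16  [given at root]
2. n1.wid = false  [terminal]
3. n2.depth = 7  [S.cnt - 9]
4. n3.wid = "ny"  ["ny"]
5. n3.depth = 1  [A.depth * 3 - 20]
6. n4.wid = false  [terminal]
7. n5.wid = false  [terminal]
8. n6.depth = 6  [terminal]
9. n3.key = 10  [B.depth * 3 + 7]
10. n7.wid = true  [terminal]
11. n2.sig = true  [A.depth == 7]
12. n2.env = true  [e.wid == true]
13. n0.pre = 27  [S.cnt + 11]

10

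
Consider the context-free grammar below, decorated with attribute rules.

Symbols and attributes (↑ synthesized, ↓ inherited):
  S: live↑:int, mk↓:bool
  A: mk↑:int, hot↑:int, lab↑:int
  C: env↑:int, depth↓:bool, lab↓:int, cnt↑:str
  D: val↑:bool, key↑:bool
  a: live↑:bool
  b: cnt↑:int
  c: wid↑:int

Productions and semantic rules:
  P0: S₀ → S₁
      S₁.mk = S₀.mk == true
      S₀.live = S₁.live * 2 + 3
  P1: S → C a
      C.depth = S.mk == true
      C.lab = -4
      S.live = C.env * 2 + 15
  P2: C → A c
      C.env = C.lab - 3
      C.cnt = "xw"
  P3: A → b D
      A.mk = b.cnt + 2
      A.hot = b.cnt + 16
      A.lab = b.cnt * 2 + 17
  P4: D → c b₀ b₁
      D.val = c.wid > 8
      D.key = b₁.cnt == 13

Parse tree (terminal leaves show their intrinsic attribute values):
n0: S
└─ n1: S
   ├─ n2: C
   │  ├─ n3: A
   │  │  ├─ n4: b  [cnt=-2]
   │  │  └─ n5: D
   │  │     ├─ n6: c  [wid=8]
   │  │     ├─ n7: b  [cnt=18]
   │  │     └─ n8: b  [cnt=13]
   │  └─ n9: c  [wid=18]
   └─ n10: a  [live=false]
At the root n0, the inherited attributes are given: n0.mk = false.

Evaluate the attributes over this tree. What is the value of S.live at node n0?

1. n0.mk = false  [given at root]
2. n1.mk = false  [S₀.mk == true]
3. n2.depth = false  [S.mk == true]
4. n2.lab = -4  [-4]
5. n4.cnt = -2  [terminal]
6. n6.wid = 8  [terminal]
7. n7.cnt = 18  [terminal]
8. n8.cnt = 13  [terminal]
9. n5.val = false  [c.wid > 8]
10. n5.key = true  [b₁.cnt == 13]
11. n3.mk = 0  [b.cnt + 2]
12. n3.hot = 14  [b.cnt + 16]
13. n3.lab = 13  [b.cnt * 2 + 17]
14. n9.wid = 18  [terminal]
15. n2.env = -7  [C.lab - 3]
16. n2.cnt = "xw"  ["xw"]
17. n10.live = false  [terminal]
18. n1.live = 1  [C.env * 2 + 15]
19. n0.live = 5  [S₁.live * 2 + 3]

5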